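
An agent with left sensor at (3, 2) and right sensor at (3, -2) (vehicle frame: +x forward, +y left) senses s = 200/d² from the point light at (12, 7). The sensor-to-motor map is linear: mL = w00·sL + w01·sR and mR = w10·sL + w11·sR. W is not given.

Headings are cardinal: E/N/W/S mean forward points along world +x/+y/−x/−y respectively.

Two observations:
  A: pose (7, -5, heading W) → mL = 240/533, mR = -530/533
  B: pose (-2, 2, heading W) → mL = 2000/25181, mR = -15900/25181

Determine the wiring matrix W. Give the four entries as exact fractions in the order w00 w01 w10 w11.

obs A: pose=(7,-5,W) → sL=10/13, sR=50/41, mL=240/533, mR=-530/533
obs B: pose=(-2,2,W) → sL=100/169, sR=100/149, mL=2000/25181, mR=-15900/25181
sensor matrix S = [[10/13, 50/41], [100/169, 100/149]]; det S = -212000/1032421
solve [mL_A; mL_B] = S·[w00; w01] and [mR_A; mR_B] = S·[w10; w11]:
  w00 = -1, w01 = 1, w10 = -1/2, w11 = -1/2

-1 1 -1/2 -1/2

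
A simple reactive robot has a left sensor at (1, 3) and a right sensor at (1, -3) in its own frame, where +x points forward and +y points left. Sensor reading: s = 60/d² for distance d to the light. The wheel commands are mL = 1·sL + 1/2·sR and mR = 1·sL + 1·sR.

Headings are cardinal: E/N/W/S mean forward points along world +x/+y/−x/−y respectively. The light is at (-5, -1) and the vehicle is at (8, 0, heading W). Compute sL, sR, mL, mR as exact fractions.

left sensor world pos  = (7, -3); dL² = 148
right sensor world pos = (7, 3); dR² = 160
sL = 60/148 = 15/37
sR = 60/160 = 3/8
mL = 1·sL + 1/2·sR = 351/592
mR = 1·sL + 1·sR = 231/296

15/37 3/8 351/592 231/296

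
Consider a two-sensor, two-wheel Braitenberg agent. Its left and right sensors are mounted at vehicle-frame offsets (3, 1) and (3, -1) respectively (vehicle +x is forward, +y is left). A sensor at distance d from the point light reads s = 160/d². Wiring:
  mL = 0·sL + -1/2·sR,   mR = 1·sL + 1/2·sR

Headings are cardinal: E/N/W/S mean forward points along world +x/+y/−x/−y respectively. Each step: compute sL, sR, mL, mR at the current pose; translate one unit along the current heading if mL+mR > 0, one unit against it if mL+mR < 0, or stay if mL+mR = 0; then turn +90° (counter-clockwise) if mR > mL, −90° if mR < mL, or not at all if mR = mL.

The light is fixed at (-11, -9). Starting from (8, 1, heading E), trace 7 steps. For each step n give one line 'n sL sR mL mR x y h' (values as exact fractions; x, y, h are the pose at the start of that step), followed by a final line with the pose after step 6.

0 32/121 32/113 -16/113 5552/13673 8 1 E
1 16/53 16/61 -8/61 1400/3233 9 1 N
2 160/389 160/433 -80/433 100400/168437 9 2 W
3 10/29 40/97 -20/97 1550/2813 8 2 S
4 32/121 32/113 -16/113 5552/13673 8 1 E
5 16/53 16/61 -8/61 1400/3233 9 1 N
6 160/389 160/433 -80/433 100400/168437 9 2 W
final 8 2 S

n=0: pose=(8,1,E); sL=32/121, sR=32/113; mL=-16/113, mR=5552/13673; mL+mR=32/121 → advance +1; mR−mL=7488/13673 → turn +1·90°
n=1: pose=(9,1,N); sL=16/53, sR=16/61; mL=-8/61, mR=1400/3233; mL+mR=16/53 → advance +1; mR−mL=1824/3233 → turn +1·90°
n=2: pose=(9,2,W); sL=160/389, sR=160/433; mL=-80/433, mR=100400/168437; mL+mR=160/389 → advance +1; mR−mL=131520/168437 → turn +1·90°
n=3: pose=(8,2,S); sL=10/29, sR=40/97; mL=-20/97, mR=1550/2813; mL+mR=10/29 → advance +1; mR−mL=2130/2813 → turn +1·90°
n=4: pose=(8,1,E); sL=32/121, sR=32/113; mL=-16/113, mR=5552/13673; mL+mR=32/121 → advance +1; mR−mL=7488/13673 → turn +1·90°
n=5: pose=(9,1,N); sL=16/53, sR=16/61; mL=-8/61, mR=1400/3233; mL+mR=16/53 → advance +1; mR−mL=1824/3233 → turn +1·90°
n=6: pose=(9,2,W); sL=160/389, sR=160/433; mL=-80/433, mR=100400/168437; mL+mR=160/389 → advance +1; mR−mL=131520/168437 → turn +1·90°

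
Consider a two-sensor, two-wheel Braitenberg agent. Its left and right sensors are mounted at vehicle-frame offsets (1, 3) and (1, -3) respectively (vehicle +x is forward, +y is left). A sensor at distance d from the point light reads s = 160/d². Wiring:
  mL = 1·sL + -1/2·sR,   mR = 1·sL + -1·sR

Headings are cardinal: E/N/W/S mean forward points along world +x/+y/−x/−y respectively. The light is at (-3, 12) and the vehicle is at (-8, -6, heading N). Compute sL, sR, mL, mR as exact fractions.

left sensor world pos  = (-11, -5); dL² = 353
right sensor world pos = (-5, -5); dR² = 293
sL = 160/353 = 160/353
sR = 160/293 = 160/293
mL = 1·sL + -1/2·sR = 18640/103429
mR = 1·sL + -1·sR = -9600/103429

160/353 160/293 18640/103429 -9600/103429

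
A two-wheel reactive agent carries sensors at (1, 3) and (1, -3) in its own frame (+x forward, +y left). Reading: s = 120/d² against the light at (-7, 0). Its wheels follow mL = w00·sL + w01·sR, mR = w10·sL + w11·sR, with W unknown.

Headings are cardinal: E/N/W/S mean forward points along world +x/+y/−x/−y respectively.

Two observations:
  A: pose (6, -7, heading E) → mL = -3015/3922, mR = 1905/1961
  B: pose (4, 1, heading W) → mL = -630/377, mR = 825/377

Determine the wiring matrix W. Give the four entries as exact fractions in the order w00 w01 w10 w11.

-1 -1/2 1 1

obs A: pose=(6,-7,E) → sL=30/53, sR=15/37, mL=-3015/3922, mR=1905/1961
obs B: pose=(4,1,W) → sL=15/13, sR=30/29, mL=-630/377, mR=825/377
sensor matrix S = [[30/53, 15/37], [15/13, 30/29]]; det S = 87075/739297
solve [mL_A; mL_B] = S·[w00; w01] and [mR_A; mR_B] = S·[w10; w11]:
  w00 = -1, w01 = -1/2, w10 = 1, w11 = 1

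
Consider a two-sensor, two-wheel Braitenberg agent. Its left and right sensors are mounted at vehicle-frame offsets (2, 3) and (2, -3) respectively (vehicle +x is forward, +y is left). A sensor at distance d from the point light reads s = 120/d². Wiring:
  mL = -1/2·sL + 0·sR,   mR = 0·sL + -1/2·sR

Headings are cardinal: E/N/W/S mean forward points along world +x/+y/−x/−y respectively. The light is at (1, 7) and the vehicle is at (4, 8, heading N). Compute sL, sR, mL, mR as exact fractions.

40/3 8/3 -20/3 -4/3

left sensor world pos  = (1, 10); dL² = 9
right sensor world pos = (7, 10); dR² = 45
sL = 120/9 = 40/3
sR = 120/45 = 8/3
mL = -1/2·sL + 0·sR = -20/3
mR = 0·sL + -1/2·sR = -4/3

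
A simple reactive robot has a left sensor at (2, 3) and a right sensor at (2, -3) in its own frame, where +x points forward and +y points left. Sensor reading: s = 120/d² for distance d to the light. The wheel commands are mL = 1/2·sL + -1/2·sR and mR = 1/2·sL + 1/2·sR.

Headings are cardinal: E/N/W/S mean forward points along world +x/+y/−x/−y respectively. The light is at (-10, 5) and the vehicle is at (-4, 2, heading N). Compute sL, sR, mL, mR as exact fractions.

left sensor world pos  = (-7, 4); dL² = 10
right sensor world pos = (-1, 4); dR² = 82
sL = 120/10 = 12
sR = 120/82 = 60/41
mL = 1/2·sL + -1/2·sR = 216/41
mR = 1/2·sL + 1/2·sR = 276/41

12 60/41 216/41 276/41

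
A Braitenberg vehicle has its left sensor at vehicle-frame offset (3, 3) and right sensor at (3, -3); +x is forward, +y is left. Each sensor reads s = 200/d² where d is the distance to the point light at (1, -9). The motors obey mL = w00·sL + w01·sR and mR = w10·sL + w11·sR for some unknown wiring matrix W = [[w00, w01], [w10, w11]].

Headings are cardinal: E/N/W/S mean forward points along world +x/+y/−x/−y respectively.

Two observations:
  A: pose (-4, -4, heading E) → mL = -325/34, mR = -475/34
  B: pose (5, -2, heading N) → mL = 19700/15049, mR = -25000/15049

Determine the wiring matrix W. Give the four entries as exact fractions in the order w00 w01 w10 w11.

1 -1/2 -1/2 -1/2

obs A: pose=(-4,-4,E) → sL=50/17, sR=25, mL=-325/34, mR=-475/34
obs B: pose=(5,-2,N) → sL=200/101, sR=200/149, mL=19700/15049, mR=-25000/15049
sensor matrix S = [[50/17, 25], [200/101, 200/149]]; det S = -11655000/255833
solve [mL_A; mL_B] = S·[w00; w01] and [mR_A; mR_B] = S·[w10; w11]:
  w00 = 1, w01 = -1/2, w10 = -1/2, w11 = -1/2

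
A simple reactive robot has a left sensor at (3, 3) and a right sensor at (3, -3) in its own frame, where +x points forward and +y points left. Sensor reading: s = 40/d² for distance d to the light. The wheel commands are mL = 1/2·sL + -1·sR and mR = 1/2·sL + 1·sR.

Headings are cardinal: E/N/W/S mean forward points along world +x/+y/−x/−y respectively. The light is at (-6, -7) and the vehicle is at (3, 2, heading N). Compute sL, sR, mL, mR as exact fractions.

2/9 5/36 -1/36 1/4

left sensor world pos  = (0, 5); dL² = 180
right sensor world pos = (6, 5); dR² = 288
sL = 40/180 = 2/9
sR = 40/288 = 5/36
mL = 1/2·sL + -1·sR = -1/36
mR = 1/2·sL + 1·sR = 1/4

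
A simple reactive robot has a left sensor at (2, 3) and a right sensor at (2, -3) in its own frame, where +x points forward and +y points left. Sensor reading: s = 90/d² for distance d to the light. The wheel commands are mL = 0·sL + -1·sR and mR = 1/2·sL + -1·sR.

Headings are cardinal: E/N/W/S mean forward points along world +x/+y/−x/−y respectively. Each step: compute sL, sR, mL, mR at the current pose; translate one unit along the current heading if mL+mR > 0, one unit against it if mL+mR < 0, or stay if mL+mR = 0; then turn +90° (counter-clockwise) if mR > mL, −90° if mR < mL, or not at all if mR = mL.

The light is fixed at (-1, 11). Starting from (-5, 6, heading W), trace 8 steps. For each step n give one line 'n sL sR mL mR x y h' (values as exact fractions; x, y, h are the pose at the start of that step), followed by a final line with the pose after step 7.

0 9/10 9/4 -9/4 -9/5 -5 6 W
1 90/49 18/17 -18/17 -117/833 -4 6 S
2 45 9/5 -9/5 207/10 -4 7 E
3 90/29 18 -18 -477/29 -3 7 N
4 9/8 9/2 -9/2 -63/16 -3 6 W
5 90/53 18/13 -18/13 -369/689 -2 6 S
6 45 9/5 -9/5 207/10 -2 7 E
7 90/13 90/13 -90/13 -45/13 -1 7 N
final -1 6 W

n=0: pose=(-5,6,W); sL=9/10, sR=9/4; mL=-9/4, mR=-9/5; mL+mR=-81/20 → advance -1; mR−mL=9/20 → turn +1·90°
n=1: pose=(-4,6,S); sL=90/49, sR=18/17; mL=-18/17, mR=-117/833; mL+mR=-999/833 → advance -1; mR−mL=45/49 → turn +1·90°
n=2: pose=(-4,7,E); sL=45, sR=9/5; mL=-9/5, mR=207/10; mL+mR=189/10 → advance +1; mR−mL=45/2 → turn +1·90°
n=3: pose=(-3,7,N); sL=90/29, sR=18; mL=-18, mR=-477/29; mL+mR=-999/29 → advance -1; mR−mL=45/29 → turn +1·90°
n=4: pose=(-3,6,W); sL=9/8, sR=9/2; mL=-9/2, mR=-63/16; mL+mR=-135/16 → advance -1; mR−mL=9/16 → turn +1·90°
n=5: pose=(-2,6,S); sL=90/53, sR=18/13; mL=-18/13, mR=-369/689; mL+mR=-1323/689 → advance -1; mR−mL=45/53 → turn +1·90°
n=6: pose=(-2,7,E); sL=45, sR=9/5; mL=-9/5, mR=207/10; mL+mR=189/10 → advance +1; mR−mL=45/2 → turn +1·90°
n=7: pose=(-1,7,N); sL=90/13, sR=90/13; mL=-90/13, mR=-45/13; mL+mR=-135/13 → advance -1; mR−mL=45/13 → turn +1·90°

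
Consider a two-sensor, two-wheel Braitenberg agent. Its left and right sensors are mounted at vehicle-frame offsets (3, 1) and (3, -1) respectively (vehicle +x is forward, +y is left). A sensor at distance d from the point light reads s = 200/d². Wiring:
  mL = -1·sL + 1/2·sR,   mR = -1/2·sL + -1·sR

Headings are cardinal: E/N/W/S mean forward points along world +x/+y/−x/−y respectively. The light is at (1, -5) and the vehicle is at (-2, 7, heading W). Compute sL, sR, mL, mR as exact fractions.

200/157 40/41 -5060/6437 -10380/6437

left sensor world pos  = (-5, 6); dL² = 157
right sensor world pos = (-5, 8); dR² = 205
sL = 200/157 = 200/157
sR = 200/205 = 40/41
mL = -1·sL + 1/2·sR = -5060/6437
mR = -1/2·sL + -1·sR = -10380/6437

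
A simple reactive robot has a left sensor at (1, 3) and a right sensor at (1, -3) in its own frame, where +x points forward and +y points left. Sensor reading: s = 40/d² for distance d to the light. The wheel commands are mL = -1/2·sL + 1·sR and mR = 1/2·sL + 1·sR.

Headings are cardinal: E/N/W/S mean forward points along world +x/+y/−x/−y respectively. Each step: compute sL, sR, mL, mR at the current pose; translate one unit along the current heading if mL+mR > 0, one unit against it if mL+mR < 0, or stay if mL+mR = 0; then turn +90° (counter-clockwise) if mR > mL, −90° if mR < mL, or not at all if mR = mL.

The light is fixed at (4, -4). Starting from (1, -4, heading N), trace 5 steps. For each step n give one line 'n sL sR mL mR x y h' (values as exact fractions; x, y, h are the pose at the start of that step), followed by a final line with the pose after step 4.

0 40/37 40 1460/37 1500/37 1 -4 N
1 2 5/4 1/4 9/4 1 -3 W
2 40 40/49 -940/49 1020/49 0 -3 S
3 20/9 20/9 10/9 10/3 0 -4 E
4 40/37 40 1460/37 1500/37 1 -4 N
final 1 -3 W

n=0: pose=(1,-4,N); sL=40/37, sR=40; mL=1460/37, mR=1500/37; mL+mR=80 → advance +1; mR−mL=40/37 → turn +1·90°
n=1: pose=(1,-3,W); sL=2, sR=5/4; mL=1/4, mR=9/4; mL+mR=5/2 → advance +1; mR−mL=2 → turn +1·90°
n=2: pose=(0,-3,S); sL=40, sR=40/49; mL=-940/49, mR=1020/49; mL+mR=80/49 → advance +1; mR−mL=40 → turn +1·90°
n=3: pose=(0,-4,E); sL=20/9, sR=20/9; mL=10/9, mR=10/3; mL+mR=40/9 → advance +1; mR−mL=20/9 → turn +1·90°
n=4: pose=(1,-4,N); sL=40/37, sR=40; mL=1460/37, mR=1500/37; mL+mR=80 → advance +1; mR−mL=40/37 → turn +1·90°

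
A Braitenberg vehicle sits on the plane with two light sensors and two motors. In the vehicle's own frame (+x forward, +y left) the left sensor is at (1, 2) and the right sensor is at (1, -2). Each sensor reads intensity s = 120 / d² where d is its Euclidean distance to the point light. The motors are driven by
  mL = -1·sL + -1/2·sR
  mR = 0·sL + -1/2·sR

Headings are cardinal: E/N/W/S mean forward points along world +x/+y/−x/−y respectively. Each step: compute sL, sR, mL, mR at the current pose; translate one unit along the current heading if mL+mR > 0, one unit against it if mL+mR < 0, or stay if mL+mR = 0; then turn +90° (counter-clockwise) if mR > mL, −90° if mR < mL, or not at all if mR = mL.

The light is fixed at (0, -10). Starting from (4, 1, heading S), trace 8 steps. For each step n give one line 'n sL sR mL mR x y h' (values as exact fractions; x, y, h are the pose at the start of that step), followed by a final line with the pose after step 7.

n=0: pose=(4,1,S); sL=15/17, sR=15/13; mL=-645/442, mR=-15/26; mL+mR=-450/221 → advance -1; mR−mL=15/17 → turn +1·90°
n=1: pose=(4,2,E); sL=120/221, sR=24/25; mL=-5652/5525, mR=-12/25; mL+mR=-8304/5525 → advance -1; mR−mL=120/221 → turn +1·90°
n=2: pose=(3,2,N); sL=12/17, sR=60/97; mL=-1674/1649, mR=-30/97; mL+mR=-2184/1649 → advance -1; mR−mL=12/17 → turn +1·90°
n=3: pose=(3,1,W); sL=24/17, sR=120/173; mL=-5172/2941, mR=-60/173; mL+mR=-6192/2941 → advance -1; mR−mL=24/17 → turn +1·90°
n=4: pose=(4,1,S); sL=15/17, sR=15/13; mL=-645/442, mR=-15/26; mL+mR=-450/221 → advance -1; mR−mL=15/17 → turn +1·90°
n=5: pose=(4,2,E); sL=120/221, sR=24/25; mL=-5652/5525, mR=-12/25; mL+mR=-8304/5525 → advance -1; mR−mL=120/221 → turn +1·90°
n=6: pose=(3,2,N); sL=12/17, sR=60/97; mL=-1674/1649, mR=-30/97; mL+mR=-2184/1649 → advance -1; mR−mL=12/17 → turn +1·90°
n=7: pose=(3,1,W); sL=24/17, sR=120/173; mL=-5172/2941, mR=-60/173; mL+mR=-6192/2941 → advance -1; mR−mL=24/17 → turn +1·90°

0 15/17 15/13 -645/442 -15/26 4 1 S
1 120/221 24/25 -5652/5525 -12/25 4 2 E
2 12/17 60/97 -1674/1649 -30/97 3 2 N
3 24/17 120/173 -5172/2941 -60/173 3 1 W
4 15/17 15/13 -645/442 -15/26 4 1 S
5 120/221 24/25 -5652/5525 -12/25 4 2 E
6 12/17 60/97 -1674/1649 -30/97 3 2 N
7 24/17 120/173 -5172/2941 -60/173 3 1 W
final 4 1 S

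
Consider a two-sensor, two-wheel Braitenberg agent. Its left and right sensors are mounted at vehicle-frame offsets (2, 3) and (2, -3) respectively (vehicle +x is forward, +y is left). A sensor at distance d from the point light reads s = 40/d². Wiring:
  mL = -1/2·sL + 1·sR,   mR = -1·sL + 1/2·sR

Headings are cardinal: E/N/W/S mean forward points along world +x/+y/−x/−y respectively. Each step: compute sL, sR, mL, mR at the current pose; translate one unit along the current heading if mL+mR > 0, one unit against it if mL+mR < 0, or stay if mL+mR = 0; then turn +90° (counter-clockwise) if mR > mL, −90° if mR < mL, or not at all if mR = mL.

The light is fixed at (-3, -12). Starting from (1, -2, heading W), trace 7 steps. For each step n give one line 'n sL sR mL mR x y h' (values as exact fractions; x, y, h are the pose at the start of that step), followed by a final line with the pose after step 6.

n=0: pose=(1,-2,W); sL=40/53, sR=40/173; mL=-1340/9169, mR=-5860/9169; mL+mR=-7200/9169 → advance -1; mR−mL=-4520/9169 → turn -1·90°
n=1: pose=(2,-2,N); sL=10/37, sR=5/26; mL=55/962, mR=-335/1924; mL+mR=-225/1924 → advance -1; mR−mL=-445/1924 → turn -1·90°
n=2: pose=(2,-3,E); sL=40/193, sR=8/17; mL=1204/3281, mR=92/3281; mL+mR=1296/3281 → advance +1; mR−mL=-1112/3281 → turn -1·90°
n=3: pose=(3,-3,S); sL=4/13, sR=20/29; mL=202/377, mR=14/377; mL+mR=216/377 → advance +1; mR−mL=-188/377 → turn -1·90°
n=4: pose=(3,-4,W); sL=40/41, sR=40/137; mL=-1100/5617, mR=-4660/5617; mL+mR=-5760/5617 → advance -1; mR−mL=-3560/5617 → turn -1·90°
n=5: pose=(4,-4,N); sL=10/29, sR=1/5; mL=4/145, mR=-71/290; mL+mR=-63/290 → advance -1; mR−mL=-79/290 → turn -1·90°
n=6: pose=(4,-5,E); sL=40/181, sR=40/97; mL=5300/17557, mR=-260/17557; mL+mR=5040/17557 → advance +1; mR−mL=-5560/17557 → turn -1·90°

0 40/53 40/173 -1340/9169 -5860/9169 1 -2 W
1 10/37 5/26 55/962 -335/1924 2 -2 N
2 40/193 8/17 1204/3281 92/3281 2 -3 E
3 4/13 20/29 202/377 14/377 3 -3 S
4 40/41 40/137 -1100/5617 -4660/5617 3 -4 W
5 10/29 1/5 4/145 -71/290 4 -4 N
6 40/181 40/97 5300/17557 -260/17557 4 -5 E
final 5 -5 S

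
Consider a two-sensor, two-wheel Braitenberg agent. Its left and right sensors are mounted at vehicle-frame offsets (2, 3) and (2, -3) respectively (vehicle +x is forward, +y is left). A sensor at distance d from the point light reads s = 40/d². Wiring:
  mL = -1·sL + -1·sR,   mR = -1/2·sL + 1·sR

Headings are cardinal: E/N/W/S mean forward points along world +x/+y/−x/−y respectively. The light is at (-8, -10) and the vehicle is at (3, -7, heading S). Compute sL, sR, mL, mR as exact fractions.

40/197 8/13 -2096/2561 1316/2561

left sensor world pos  = (6, -9); dL² = 197
right sensor world pos = (0, -9); dR² = 65
sL = 40/197 = 40/197
sR = 40/65 = 8/13
mL = -1·sL + -1·sR = -2096/2561
mR = -1/2·sL + 1·sR = 1316/2561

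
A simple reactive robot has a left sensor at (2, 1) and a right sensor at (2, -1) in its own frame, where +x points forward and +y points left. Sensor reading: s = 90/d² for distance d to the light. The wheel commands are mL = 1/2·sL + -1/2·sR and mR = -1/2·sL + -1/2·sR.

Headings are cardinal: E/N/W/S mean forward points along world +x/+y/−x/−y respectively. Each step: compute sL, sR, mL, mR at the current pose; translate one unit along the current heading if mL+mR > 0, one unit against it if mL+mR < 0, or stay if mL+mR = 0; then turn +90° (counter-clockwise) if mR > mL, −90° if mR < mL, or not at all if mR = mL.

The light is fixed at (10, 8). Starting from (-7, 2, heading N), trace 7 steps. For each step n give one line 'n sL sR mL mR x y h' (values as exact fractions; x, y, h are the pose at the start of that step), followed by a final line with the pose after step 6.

n=0: pose=(-7,2,N); sL=9/34, sR=45/136; mL=-9/272, mR=-81/272; mL+mR=-45/136 → advance -1; mR−mL=-9/34 → turn -1·90°
n=1: pose=(-7,1,E); sL=10/29, sR=90/289; mL=140/8381, mR=-2750/8381; mL+mR=-90/289 → advance -1; mR−mL=-10/29 → turn -1·90°
n=2: pose=(-8,1,S); sL=9/37, sR=45/221; mL=162/8177, mR=-1827/8177; mL+mR=-45/221 → advance -1; mR−mL=-9/37 → turn -1·90°
n=3: pose=(-8,2,W); sL=90/449, sR=18/85; mL=-216/38165, mR=-7866/38165; mL+mR=-18/85 → advance -1; mR−mL=-90/449 → turn -1·90°
n=4: pose=(-7,2,N); sL=9/34, sR=45/136; mL=-9/272, mR=-81/272; mL+mR=-45/136 → advance -1; mR−mL=-9/34 → turn -1·90°
n=5: pose=(-7,1,E); sL=10/29, sR=90/289; mL=140/8381, mR=-2750/8381; mL+mR=-90/289 → advance -1; mR−mL=-10/29 → turn -1·90°
n=6: pose=(-8,1,S); sL=9/37, sR=45/221; mL=162/8177, mR=-1827/8177; mL+mR=-45/221 → advance -1; mR−mL=-9/37 → turn -1·90°

0 9/34 45/136 -9/272 -81/272 -7 2 N
1 10/29 90/289 140/8381 -2750/8381 -7 1 E
2 9/37 45/221 162/8177 -1827/8177 -8 1 S
3 90/449 18/85 -216/38165 -7866/38165 -8 2 W
4 9/34 45/136 -9/272 -81/272 -7 2 N
5 10/29 90/289 140/8381 -2750/8381 -7 1 E
6 9/37 45/221 162/8177 -1827/8177 -8 1 S
final -8 2 W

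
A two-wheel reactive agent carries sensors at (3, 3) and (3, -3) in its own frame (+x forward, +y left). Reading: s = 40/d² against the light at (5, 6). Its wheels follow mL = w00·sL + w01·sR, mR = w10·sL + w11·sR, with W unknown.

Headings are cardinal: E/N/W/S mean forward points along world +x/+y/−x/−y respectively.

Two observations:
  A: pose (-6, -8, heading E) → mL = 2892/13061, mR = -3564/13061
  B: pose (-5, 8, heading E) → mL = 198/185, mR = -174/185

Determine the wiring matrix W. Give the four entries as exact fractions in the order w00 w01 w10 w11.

1/2 1 -1 -1/2

obs A: pose=(-6,-8,E) → sL=8/37, sR=40/353, mL=2892/13061, mR=-3564/13061
obs B: pose=(-5,8,E) → sL=20/37, sR=4/5, mL=198/185, mR=-174/185
sensor matrix S = [[8/37, 40/353], [20/37, 4/5]]; det S = 7296/65305
solve [mL_A; mL_B] = S·[w00; w01] and [mR_A; mR_B] = S·[w10; w11]:
  w00 = 1/2, w01 = 1, w10 = -1, w11 = -1/2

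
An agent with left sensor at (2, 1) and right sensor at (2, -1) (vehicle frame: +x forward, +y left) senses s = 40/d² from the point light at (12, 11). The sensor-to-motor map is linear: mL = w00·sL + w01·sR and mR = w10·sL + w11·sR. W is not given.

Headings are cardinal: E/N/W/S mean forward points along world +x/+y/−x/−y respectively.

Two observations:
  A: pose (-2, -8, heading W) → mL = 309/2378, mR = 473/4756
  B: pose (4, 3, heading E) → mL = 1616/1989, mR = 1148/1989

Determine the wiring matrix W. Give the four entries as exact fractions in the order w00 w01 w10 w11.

1 1 1/2 1

obs A: pose=(-2,-8,W) → sL=5/82, sR=2/29, mL=309/2378, mR=473/4756
obs B: pose=(4,3,E) → sL=8/17, sR=40/117, mL=1616/1989, mR=1148/1989
sensor matrix S = [[5/82, 2/29], [8/17, 40/117]]; det S = -27452/2364921
solve [mL_A; mL_B] = S·[w00; w01] and [mR_A; mR_B] = S·[w10; w11]:
  w00 = 1, w01 = 1, w10 = 1/2, w11 = 1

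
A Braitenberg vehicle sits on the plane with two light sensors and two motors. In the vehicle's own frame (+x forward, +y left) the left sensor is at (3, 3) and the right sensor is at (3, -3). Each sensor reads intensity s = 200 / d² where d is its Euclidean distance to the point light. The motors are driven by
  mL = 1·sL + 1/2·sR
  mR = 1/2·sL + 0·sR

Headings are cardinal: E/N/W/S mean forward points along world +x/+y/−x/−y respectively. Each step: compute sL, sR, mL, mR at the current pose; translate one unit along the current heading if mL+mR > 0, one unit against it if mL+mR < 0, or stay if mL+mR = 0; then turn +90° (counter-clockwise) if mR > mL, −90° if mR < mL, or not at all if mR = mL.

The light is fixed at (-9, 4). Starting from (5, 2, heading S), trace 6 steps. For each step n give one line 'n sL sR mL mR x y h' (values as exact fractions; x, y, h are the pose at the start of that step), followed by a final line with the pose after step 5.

0 100/157 100/73 15150/11461 50/157 5 2 S
1 200/157 200/121 39900/18997 100/157 5 1 W
2 2 25/32 153/64 1 4 1 N
3 200/257 200/281 81900/72217 100/257 4 2 E
4 100/157 100/73 15150/11461 50/157 5 2 S
5 200/157 200/121 39900/18997 100/157 5 1 W
final 4 1 N

n=0: pose=(5,2,S); sL=100/157, sR=100/73; mL=15150/11461, mR=50/157; mL+mR=18800/11461 → advance +1; mR−mL=-11500/11461 → turn -1·90°
n=1: pose=(5,1,W); sL=200/157, sR=200/121; mL=39900/18997, mR=100/157; mL+mR=52000/18997 → advance +1; mR−mL=-27800/18997 → turn -1·90°
n=2: pose=(4,1,N); sL=2, sR=25/32; mL=153/64, mR=1; mL+mR=217/64 → advance +1; mR−mL=-89/64 → turn -1·90°
n=3: pose=(4,2,E); sL=200/257, sR=200/281; mL=81900/72217, mR=100/257; mL+mR=110000/72217 → advance +1; mR−mL=-53800/72217 → turn -1·90°
n=4: pose=(5,2,S); sL=100/157, sR=100/73; mL=15150/11461, mR=50/157; mL+mR=18800/11461 → advance +1; mR−mL=-11500/11461 → turn -1·90°
n=5: pose=(5,1,W); sL=200/157, sR=200/121; mL=39900/18997, mR=100/157; mL+mR=52000/18997 → advance +1; mR−mL=-27800/18997 → turn -1·90°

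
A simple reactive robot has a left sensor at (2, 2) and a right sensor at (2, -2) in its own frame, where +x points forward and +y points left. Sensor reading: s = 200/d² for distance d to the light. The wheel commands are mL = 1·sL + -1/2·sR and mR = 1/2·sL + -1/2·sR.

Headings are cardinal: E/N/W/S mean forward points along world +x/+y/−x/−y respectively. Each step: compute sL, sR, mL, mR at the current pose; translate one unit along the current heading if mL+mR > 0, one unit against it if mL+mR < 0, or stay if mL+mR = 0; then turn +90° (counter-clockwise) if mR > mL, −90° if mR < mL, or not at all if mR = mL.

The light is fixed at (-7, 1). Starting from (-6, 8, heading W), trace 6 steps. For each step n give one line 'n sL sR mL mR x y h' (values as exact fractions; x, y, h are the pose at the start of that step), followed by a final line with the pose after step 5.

n=0: pose=(-6,8,W); sL=100/13, sR=100/41; mL=3450/533, mR=1400/533; mL+mR=4850/533 → advance +1; mR−mL=-50/13 → turn -1·90°
n=1: pose=(-7,8,N); sL=40/17, sR=40/17; mL=20/17, mR=0; mL+mR=20/17 → advance +1; mR−mL=-20/17 → turn -1·90°
n=2: pose=(-7,9,E); sL=25/13, sR=5; mL=-15/26, mR=-20/13; mL+mR=-55/26 → advance -1; mR−mL=-25/26 → turn -1·90°
n=3: pose=(-8,9,S); sL=200/37, sR=40/9; mL=1060/333, mR=160/333; mL+mR=1220/333 → advance +1; mR−mL=-100/37 → turn -1·90°
n=4: pose=(-8,8,W); sL=100/17, sR=20/9; mL=730/153, mR=280/153; mL+mR=1010/153 → advance +1; mR−mL=-50/17 → turn -1·90°
n=5: pose=(-9,8,N); sL=200/97, sR=200/81; mL=6500/7857, mR=-1600/7857; mL+mR=4900/7857 → advance +1; mR−mL=-100/97 → turn -1·90°

0 100/13 100/41 3450/533 1400/533 -6 8 W
1 40/17 40/17 20/17 0 -7 8 N
2 25/13 5 -15/26 -20/13 -7 9 E
3 200/37 40/9 1060/333 160/333 -8 9 S
4 100/17 20/9 730/153 280/153 -8 8 W
5 200/97 200/81 6500/7857 -1600/7857 -9 8 N
final -9 9 E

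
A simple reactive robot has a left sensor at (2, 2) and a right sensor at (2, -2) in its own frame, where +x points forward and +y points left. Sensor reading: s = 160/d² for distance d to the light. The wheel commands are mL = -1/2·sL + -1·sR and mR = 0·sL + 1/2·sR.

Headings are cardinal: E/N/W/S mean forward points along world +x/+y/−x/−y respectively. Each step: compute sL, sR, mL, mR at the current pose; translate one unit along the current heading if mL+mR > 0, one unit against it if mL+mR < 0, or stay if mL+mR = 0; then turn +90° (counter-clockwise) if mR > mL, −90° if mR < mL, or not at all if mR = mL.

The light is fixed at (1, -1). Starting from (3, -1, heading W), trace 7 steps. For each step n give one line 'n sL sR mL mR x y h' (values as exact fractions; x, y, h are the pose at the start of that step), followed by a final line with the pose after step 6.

n=0: pose=(3,-1,W); sL=40, sR=40; mL=-60, mR=20; mL+mR=-40 → advance -1; mR−mL=80 → turn +1·90°
n=1: pose=(4,-1,S); sL=160/29, sR=32; mL=-1008/29, mR=16; mL+mR=-544/29 → advance -1; mR−mL=1472/29 → turn +1·90°
n=2: pose=(4,0,E); sL=80/17, sR=80/13; mL=-1880/221, mR=40/13; mL+mR=-1200/221 → advance -1; mR−mL=2560/221 → turn +1·90°
n=3: pose=(3,0,N); sL=160/9, sR=32/5; mL=-688/45, mR=16/5; mL+mR=-544/45 → advance -1; mR−mL=832/45 → turn +1·90°
n=4: pose=(3,-1,W); sL=40, sR=40; mL=-60, mR=20; mL+mR=-40 → advance -1; mR−mL=80 → turn +1·90°
n=5: pose=(4,-1,S); sL=160/29, sR=32; mL=-1008/29, mR=16; mL+mR=-544/29 → advance -1; mR−mL=1472/29 → turn +1·90°
n=6: pose=(4,0,E); sL=80/17, sR=80/13; mL=-1880/221, mR=40/13; mL+mR=-1200/221 → advance -1; mR−mL=2560/221 → turn +1·90°

0 40 40 -60 20 3 -1 W
1 160/29 32 -1008/29 16 4 -1 S
2 80/17 80/13 -1880/221 40/13 4 0 E
3 160/9 32/5 -688/45 16/5 3 0 N
4 40 40 -60 20 3 -1 W
5 160/29 32 -1008/29 16 4 -1 S
6 80/17 80/13 -1880/221 40/13 4 0 E
final 3 0 N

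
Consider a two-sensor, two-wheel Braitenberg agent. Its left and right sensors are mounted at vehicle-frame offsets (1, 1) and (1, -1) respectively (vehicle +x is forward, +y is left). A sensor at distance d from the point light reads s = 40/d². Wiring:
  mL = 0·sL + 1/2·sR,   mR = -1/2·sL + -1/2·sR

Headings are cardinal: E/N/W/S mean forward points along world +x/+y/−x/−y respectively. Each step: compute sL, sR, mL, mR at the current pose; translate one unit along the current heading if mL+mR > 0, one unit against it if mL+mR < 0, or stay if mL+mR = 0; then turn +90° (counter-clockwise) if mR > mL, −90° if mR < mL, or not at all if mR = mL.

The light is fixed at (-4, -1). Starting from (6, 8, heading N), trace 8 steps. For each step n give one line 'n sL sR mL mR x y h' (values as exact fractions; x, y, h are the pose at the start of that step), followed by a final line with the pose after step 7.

n=0: pose=(6,8,N); sL=40/181, sR=40/221; mL=20/221, mR=-8040/40001; mL+mR=-20/181 → advance -1; mR−mL=-11660/40001 → turn -1·90°
n=1: pose=(6,7,E); sL=20/101, sR=4/17; mL=2/17, mR=-372/1717; mL+mR=-10/101 → advance -1; mR−mL=-574/1717 → turn -1·90°
n=2: pose=(5,7,S); sL=40/149, sR=40/113; mL=20/113, mR=-5240/16837; mL+mR=-20/149 → advance -1; mR−mL=-8220/16837 → turn -1·90°
n=3: pose=(5,8,W); sL=5/16, sR=10/41; mL=5/41, mR=-365/1312; mL+mR=-5/32 → advance -1; mR−mL=-525/1312 → turn -1·90°
n=4: pose=(6,8,N); sL=40/181, sR=40/221; mL=20/221, mR=-8040/40001; mL+mR=-20/181 → advance -1; mR−mL=-11660/40001 → turn -1·90°
n=5: pose=(6,7,E); sL=20/101, sR=4/17; mL=2/17, mR=-372/1717; mL+mR=-10/101 → advance -1; mR−mL=-574/1717 → turn -1·90°
n=6: pose=(5,7,S); sL=40/149, sR=40/113; mL=20/113, mR=-5240/16837; mL+mR=-20/149 → advance -1; mR−mL=-8220/16837 → turn -1·90°
n=7: pose=(5,8,W); sL=5/16, sR=10/41; mL=5/41, mR=-365/1312; mL+mR=-5/32 → advance -1; mR−mL=-525/1312 → turn -1·90°

0 40/181 40/221 20/221 -8040/40001 6 8 N
1 20/101 4/17 2/17 -372/1717 6 7 E
2 40/149 40/113 20/113 -5240/16837 5 7 S
3 5/16 10/41 5/41 -365/1312 5 8 W
4 40/181 40/221 20/221 -8040/40001 6 8 N
5 20/101 4/17 2/17 -372/1717 6 7 E
6 40/149 40/113 20/113 -5240/16837 5 7 S
7 5/16 10/41 5/41 -365/1312 5 8 W
final 6 8 N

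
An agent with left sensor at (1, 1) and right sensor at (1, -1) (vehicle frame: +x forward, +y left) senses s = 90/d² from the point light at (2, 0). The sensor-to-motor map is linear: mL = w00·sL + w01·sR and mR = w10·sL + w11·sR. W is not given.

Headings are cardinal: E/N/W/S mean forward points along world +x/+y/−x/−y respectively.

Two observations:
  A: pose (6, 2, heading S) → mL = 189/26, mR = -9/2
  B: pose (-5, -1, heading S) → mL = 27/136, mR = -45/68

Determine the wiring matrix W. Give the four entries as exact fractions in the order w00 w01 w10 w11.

-1/2 1 0 -1/2

obs A: pose=(6,2,S) → sL=45/13, sR=9, mL=189/26, mR=-9/2
obs B: pose=(-5,-1,S) → sL=9/4, sR=45/34, mL=27/136, mR=-45/68
sensor matrix S = [[45/13, 9], [9/4, 45/34]]; det S = -13851/884
solve [mL_A; mL_B] = S·[w00; w01] and [mR_A; mR_B] = S·[w10; w11]:
  w00 = -1/2, w01 = 1, w10 = 0, w11 = -1/2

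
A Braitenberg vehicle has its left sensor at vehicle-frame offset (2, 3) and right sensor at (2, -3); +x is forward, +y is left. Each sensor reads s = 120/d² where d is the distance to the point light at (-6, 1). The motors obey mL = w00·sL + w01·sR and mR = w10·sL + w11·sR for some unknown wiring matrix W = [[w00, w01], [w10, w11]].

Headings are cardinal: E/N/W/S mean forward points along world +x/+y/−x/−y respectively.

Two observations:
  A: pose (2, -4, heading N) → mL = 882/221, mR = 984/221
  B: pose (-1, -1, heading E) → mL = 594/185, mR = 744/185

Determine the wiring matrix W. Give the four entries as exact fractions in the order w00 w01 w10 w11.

obs A: pose=(2,-4,N) → sL=60/17, sR=12/13, mL=882/221, mR=984/221
obs B: pose=(-1,-1,E) → sL=12/5, sR=60/37, mL=594/185, mR=744/185
sensor matrix S = [[60/17, 12/13], [12/5, 60/37]]; det S = 143424/40885
solve [mL_A; mL_B] = S·[w00; w01] and [mR_A; mR_B] = S·[w10; w11]:
  w00 = 1, w01 = 1/2, w10 = 1, w11 = 1

1 1/2 1 1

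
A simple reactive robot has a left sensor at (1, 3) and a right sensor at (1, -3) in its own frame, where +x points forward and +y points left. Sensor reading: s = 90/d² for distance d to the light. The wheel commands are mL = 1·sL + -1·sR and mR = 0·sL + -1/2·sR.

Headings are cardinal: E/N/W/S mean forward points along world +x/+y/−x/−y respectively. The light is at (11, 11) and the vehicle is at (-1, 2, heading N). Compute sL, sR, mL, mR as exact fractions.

left sensor world pos  = (-4, 3); dL² = 289
right sensor world pos = (2, 3); dR² = 145
sL = 90/289 = 90/289
sR = 90/145 = 18/29
mL = 1·sL + -1·sR = -2592/8381
mR = 0·sL + -1/2·sR = -9/29

90/289 18/29 -2592/8381 -9/29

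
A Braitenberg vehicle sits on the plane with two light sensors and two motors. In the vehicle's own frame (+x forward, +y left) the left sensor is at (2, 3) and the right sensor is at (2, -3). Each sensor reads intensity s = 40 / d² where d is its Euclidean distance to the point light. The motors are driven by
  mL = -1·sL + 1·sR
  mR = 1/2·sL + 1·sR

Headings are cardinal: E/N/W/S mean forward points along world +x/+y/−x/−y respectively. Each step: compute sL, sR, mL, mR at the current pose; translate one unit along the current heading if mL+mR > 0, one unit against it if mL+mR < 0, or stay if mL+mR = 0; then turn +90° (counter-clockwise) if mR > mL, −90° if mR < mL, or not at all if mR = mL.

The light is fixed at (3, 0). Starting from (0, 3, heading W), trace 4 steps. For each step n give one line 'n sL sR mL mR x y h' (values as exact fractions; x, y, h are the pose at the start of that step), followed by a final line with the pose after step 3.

0 8/5 40/61 -288/305 444/305 0 3 W
1 20 4/5 -96/5 54/5 -1 3 S
2 40/53 8 384/53 444/53 -1 4 E
3 5/9 10/9 5/9 25/18 0 4 N
final 0 5 W

n=0: pose=(0,3,W); sL=8/5, sR=40/61; mL=-288/305, mR=444/305; mL+mR=156/305 → advance +1; mR−mL=12/5 → turn +1·90°
n=1: pose=(-1,3,S); sL=20, sR=4/5; mL=-96/5, mR=54/5; mL+mR=-42/5 → advance -1; mR−mL=30 → turn +1·90°
n=2: pose=(-1,4,E); sL=40/53, sR=8; mL=384/53, mR=444/53; mL+mR=828/53 → advance +1; mR−mL=60/53 → turn +1·90°
n=3: pose=(0,4,N); sL=5/9, sR=10/9; mL=5/9, mR=25/18; mL+mR=35/18 → advance +1; mR−mL=5/6 → turn +1·90°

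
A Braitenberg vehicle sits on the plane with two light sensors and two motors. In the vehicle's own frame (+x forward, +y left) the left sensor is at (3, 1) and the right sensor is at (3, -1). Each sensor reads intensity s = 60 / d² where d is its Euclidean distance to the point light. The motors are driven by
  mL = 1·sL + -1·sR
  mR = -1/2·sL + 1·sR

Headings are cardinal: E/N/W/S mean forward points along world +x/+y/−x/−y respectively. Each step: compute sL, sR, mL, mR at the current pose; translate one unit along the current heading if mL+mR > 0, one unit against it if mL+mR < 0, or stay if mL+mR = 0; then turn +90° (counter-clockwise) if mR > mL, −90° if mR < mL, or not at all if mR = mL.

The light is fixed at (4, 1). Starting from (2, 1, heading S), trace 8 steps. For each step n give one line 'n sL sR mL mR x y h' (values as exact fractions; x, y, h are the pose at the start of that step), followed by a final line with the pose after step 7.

0 6 10/3 8/3 1/3 2 1 S
1 60/29 12/5 -48/145 198/145 2 0 W
2 3 15/8 9/8 3/8 1 0 S
3 4/3 60/37 -32/111 106/111 1 -1 W
4 30/17 6/5 48/85 27/85 0 -1 S
5 12/13 60/53 -144/689 462/689 0 -2 W
6 15/13 5/6 25/78 10/39 -1 -2 S
7 60/89 60/73 -960/6497 3150/6497 -1 -3 W
final -2 -3 S

n=0: pose=(2,1,S); sL=6, sR=10/3; mL=8/3, mR=1/3; mL+mR=3 → advance +1; mR−mL=-7/3 → turn -1·90°
n=1: pose=(2,0,W); sL=60/29, sR=12/5; mL=-48/145, mR=198/145; mL+mR=30/29 → advance +1; mR−mL=246/145 → turn +1·90°
n=2: pose=(1,0,S); sL=3, sR=15/8; mL=9/8, mR=3/8; mL+mR=3/2 → advance +1; mR−mL=-3/4 → turn -1·90°
n=3: pose=(1,-1,W); sL=4/3, sR=60/37; mL=-32/111, mR=106/111; mL+mR=2/3 → advance +1; mR−mL=46/37 → turn +1·90°
n=4: pose=(0,-1,S); sL=30/17, sR=6/5; mL=48/85, mR=27/85; mL+mR=15/17 → advance +1; mR−mL=-21/85 → turn -1·90°
n=5: pose=(0,-2,W); sL=12/13, sR=60/53; mL=-144/689, mR=462/689; mL+mR=6/13 → advance +1; mR−mL=606/689 → turn +1·90°
n=6: pose=(-1,-2,S); sL=15/13, sR=5/6; mL=25/78, mR=10/39; mL+mR=15/26 → advance +1; mR−mL=-5/78 → turn -1·90°
n=7: pose=(-1,-3,W); sL=60/89, sR=60/73; mL=-960/6497, mR=3150/6497; mL+mR=30/89 → advance +1; mR−mL=4110/6497 → turn +1·90°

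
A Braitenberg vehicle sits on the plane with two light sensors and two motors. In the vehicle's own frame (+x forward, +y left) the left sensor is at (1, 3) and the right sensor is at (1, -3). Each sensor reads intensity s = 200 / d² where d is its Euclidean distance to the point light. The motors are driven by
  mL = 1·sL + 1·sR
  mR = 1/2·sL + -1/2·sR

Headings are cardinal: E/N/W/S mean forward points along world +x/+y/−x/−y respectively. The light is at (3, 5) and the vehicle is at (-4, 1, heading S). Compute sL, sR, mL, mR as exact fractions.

200/41 8/5 1328/205 336/205

left sensor world pos  = (-1, 0); dL² = 41
right sensor world pos = (-7, 0); dR² = 125
sL = 200/41 = 200/41
sR = 200/125 = 8/5
mL = 1·sL + 1·sR = 1328/205
mR = 1/2·sL + -1/2·sR = 336/205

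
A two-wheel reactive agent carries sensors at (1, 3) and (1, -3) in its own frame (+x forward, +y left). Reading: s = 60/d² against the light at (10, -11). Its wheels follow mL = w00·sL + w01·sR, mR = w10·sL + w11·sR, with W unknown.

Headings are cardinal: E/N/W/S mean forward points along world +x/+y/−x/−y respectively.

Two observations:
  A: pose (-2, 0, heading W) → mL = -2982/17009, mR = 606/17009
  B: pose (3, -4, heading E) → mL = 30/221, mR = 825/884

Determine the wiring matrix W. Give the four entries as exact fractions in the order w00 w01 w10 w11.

obs A: pose=(-2,0,W) → sL=60/233, sR=12/73, mL=-2982/17009, mR=606/17009
obs B: pose=(3,-4,E) → sL=15/34, sR=15/13, mL=30/221, mR=825/884
sensor matrix S = [[60/233, 12/73], [15/34, 15/13]]; det S = 844290/3758989
solve [mL_A; mL_B] = S·[w00; w01] and [mR_A; mR_B] = S·[w10; w11]:
  w00 = -1, w01 = 1/2, w10 = -1/2, w11 = 1

-1 1/2 -1/2 1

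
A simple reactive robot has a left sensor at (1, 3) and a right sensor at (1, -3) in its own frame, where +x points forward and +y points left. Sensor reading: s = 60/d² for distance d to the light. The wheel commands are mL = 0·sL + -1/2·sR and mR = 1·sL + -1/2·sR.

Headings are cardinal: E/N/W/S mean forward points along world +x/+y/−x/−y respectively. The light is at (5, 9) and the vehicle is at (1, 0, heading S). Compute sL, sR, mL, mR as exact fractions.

60/101 60/149 -30/149 5910/15049

left sensor world pos  = (4, -1); dL² = 101
right sensor world pos = (-2, -1); dR² = 149
sL = 60/101 = 60/101
sR = 60/149 = 60/149
mL = 0·sL + -1/2·sR = -30/149
mR = 1·sL + -1/2·sR = 5910/15049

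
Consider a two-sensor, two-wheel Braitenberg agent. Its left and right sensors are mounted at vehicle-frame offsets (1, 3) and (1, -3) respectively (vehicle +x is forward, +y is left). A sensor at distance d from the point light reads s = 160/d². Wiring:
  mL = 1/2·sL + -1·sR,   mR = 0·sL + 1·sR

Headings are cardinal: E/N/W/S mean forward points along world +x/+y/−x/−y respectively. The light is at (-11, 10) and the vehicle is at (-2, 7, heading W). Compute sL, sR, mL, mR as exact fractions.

8/5 5/2 -17/10 5/2

left sensor world pos  = (-3, 4); dL² = 100
right sensor world pos = (-3, 10); dR² = 64
sL = 160/100 = 8/5
sR = 160/64 = 5/2
mL = 1/2·sL + -1·sR = -17/10
mR = 0·sL + 1·sR = 5/2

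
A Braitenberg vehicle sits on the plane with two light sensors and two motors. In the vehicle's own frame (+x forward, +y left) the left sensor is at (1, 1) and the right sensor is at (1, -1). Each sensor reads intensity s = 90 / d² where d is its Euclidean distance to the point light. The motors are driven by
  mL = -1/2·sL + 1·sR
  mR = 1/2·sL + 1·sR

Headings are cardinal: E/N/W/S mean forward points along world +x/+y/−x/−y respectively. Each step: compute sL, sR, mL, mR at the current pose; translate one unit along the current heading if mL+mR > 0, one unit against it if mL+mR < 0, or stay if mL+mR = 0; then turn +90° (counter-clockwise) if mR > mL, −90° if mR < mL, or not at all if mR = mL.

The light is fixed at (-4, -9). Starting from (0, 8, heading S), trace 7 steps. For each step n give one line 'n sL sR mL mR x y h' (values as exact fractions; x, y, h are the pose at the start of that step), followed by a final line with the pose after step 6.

n=0: pose=(0,8,S); sL=90/281, sR=18/53; mL=2673/14893, mR=7443/14893; mL+mR=36/53 → advance +1; mR−mL=90/281 → turn +1·90°
n=1: pose=(0,7,E); sL=45/157, sR=9/25; mL=1701/7850, mR=3951/7850; mL+mR=18/25 → advance +1; mR−mL=45/157 → turn +1·90°
n=2: pose=(1,7,N); sL=18/61, sR=18/65; mL=513/3965, mR=1683/3965; mL+mR=36/65 → advance +1; mR−mL=18/61 → turn +1·90°
n=3: pose=(1,8,W); sL=45/136, sR=9/34; mL=27/272, mR=117/272; mL+mR=9/17 → advance +1; mR−mL=45/136 → turn +1·90°
n=4: pose=(0,8,S); sL=90/281, sR=18/53; mL=2673/14893, mR=7443/14893; mL+mR=36/53 → advance +1; mR−mL=90/281 → turn +1·90°
n=5: pose=(0,7,E); sL=45/157, sR=9/25; mL=1701/7850, mR=3951/7850; mL+mR=18/25 → advance +1; mR−mL=45/157 → turn +1·90°
n=6: pose=(1,7,N); sL=18/61, sR=18/65; mL=513/3965, mR=1683/3965; mL+mR=36/65 → advance +1; mR−mL=18/61 → turn +1·90°

0 90/281 18/53 2673/14893 7443/14893 0 8 S
1 45/157 9/25 1701/7850 3951/7850 0 7 E
2 18/61 18/65 513/3965 1683/3965 1 7 N
3 45/136 9/34 27/272 117/272 1 8 W
4 90/281 18/53 2673/14893 7443/14893 0 8 S
5 45/157 9/25 1701/7850 3951/7850 0 7 E
6 18/61 18/65 513/3965 1683/3965 1 7 N
final 1 8 W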